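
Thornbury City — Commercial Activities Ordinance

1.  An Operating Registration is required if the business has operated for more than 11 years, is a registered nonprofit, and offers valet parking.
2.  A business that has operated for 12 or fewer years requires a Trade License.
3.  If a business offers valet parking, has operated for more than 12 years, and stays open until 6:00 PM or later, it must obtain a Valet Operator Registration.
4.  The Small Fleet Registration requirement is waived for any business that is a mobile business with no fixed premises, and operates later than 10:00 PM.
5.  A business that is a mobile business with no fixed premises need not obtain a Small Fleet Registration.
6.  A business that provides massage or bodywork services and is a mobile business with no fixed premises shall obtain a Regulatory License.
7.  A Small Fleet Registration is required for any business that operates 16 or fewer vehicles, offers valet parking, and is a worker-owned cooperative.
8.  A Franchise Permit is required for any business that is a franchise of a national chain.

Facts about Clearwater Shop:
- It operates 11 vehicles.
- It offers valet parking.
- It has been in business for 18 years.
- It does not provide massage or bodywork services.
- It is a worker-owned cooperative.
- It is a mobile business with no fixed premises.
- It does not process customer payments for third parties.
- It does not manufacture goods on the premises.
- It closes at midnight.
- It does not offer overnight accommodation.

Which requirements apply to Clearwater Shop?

Valet Operator Registration

1. years in business 18 > 11; is a worker-owned cooperative (not: is a registered nonprofit); offers valet parking → Operating Registration not required.
2. years in business 18 > 12 → Trade License not required.
3. offers valet parking; years in business 18 > 12; closes midnight, after 6:00 PM → Valet Operator Registration required.
4. is a mobile business with no fixed premises; closes midnight, after 10:00 PM → exempt from Small Fleet Registration.
5. is a mobile business with no fixed premises → exempt from Small Fleet Registration.
6. does not provide massage or bodywork services; is a mobile business with no fixed premises → Regulatory License not required.
7. vehicles 11 ≤ 16; offers valet parking; is a worker-owned cooperative → Small Fleet Registration required.
8. is a worker-owned cooperative (not: is a franchise of a national chain) → Franchise Permit not required.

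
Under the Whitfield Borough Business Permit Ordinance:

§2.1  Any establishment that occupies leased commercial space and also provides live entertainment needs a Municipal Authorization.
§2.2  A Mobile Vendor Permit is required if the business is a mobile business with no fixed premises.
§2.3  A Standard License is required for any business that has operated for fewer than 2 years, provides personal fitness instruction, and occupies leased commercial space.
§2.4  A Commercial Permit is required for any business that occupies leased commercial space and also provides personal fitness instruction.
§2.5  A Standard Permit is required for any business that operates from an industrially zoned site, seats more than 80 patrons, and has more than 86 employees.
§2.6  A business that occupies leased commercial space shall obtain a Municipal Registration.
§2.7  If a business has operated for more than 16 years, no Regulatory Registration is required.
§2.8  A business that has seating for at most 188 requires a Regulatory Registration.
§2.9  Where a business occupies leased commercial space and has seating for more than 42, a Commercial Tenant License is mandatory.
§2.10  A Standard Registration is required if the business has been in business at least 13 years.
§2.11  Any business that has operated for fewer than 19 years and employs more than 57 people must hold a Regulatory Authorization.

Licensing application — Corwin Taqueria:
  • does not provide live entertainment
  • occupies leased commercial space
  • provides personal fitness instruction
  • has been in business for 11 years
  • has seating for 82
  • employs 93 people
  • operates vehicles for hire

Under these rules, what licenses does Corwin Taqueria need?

Commercial Permit, Commercial Tenant License, Municipal Registration, Regulatory Authorization, Regulatory Registration

§2.1 occupies leased commercial space; does not provide live entertainment → Municipal Authorization not required.
§2.2 occupies leased commercial space (not: is a mobile business with no fixed premises) → Mobile Vendor Permit not required.
§2.3 years in business 11 ≥ 2; provides personal fitness instruction; occupies leased commercial space → Standard License not required.
§2.4 occupies leased commercial space; provides personal fitness instruction → Commercial Permit required.
§2.5 occupies leased commercial space (not: operates from an industrially zoned site); seating 82 > 80; employees 93 > 86 → Standard Permit not required.
§2.6 occupies leased commercial space → Municipal Registration required.
§2.7 years in business 11 ≤ 16 → Regulatory Registration exemption does not apply.
§2.8 seating 82 ≤ 188 → Regulatory Registration required.
§2.9 occupies leased commercial space; seating 82 > 42 → Commercial Tenant License required.
§2.10 years in business 11 < 13 → Standard Registration not required.
§2.11 years in business 11 < 19; employees 93 > 57 → Regulatory Authorization required.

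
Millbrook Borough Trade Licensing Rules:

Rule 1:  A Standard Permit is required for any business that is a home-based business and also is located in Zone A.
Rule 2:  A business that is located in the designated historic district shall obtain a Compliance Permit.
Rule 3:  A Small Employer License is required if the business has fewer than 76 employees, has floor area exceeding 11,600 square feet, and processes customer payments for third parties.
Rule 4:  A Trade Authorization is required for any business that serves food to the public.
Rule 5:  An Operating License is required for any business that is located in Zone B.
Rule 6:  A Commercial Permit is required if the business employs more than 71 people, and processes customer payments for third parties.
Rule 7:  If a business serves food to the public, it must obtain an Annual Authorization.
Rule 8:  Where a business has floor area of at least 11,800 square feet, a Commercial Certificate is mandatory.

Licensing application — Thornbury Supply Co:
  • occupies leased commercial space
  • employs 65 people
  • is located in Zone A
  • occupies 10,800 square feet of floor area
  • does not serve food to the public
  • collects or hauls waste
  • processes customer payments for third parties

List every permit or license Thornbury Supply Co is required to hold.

None

Rule 1: occupies leased commercial space (not: is a home-based business); is located in Zone A → Standard Permit not required.
Rule 2: is located in Zone A (not: is located in the designated historic district) → Compliance Permit not required.
Rule 3: employees 65 < 76; floor area 10,800 square feet ≤ 11,600 square feet; processes customer payments for third parties → Small Employer License not required.
Rule 4: does not serve food to the public → Trade Authorization not required.
Rule 5: is located in Zone A (not: is located in Zone B) → Operating License not required.
Rule 6: employees 65 ≤ 71; processes customer payments for third parties → Commercial Permit not required.
Rule 7: does not serve food to the public → Annual Authorization not required.
Rule 8: floor area 10,800 square feet < 11,800 square feet → Commercial Certificate not required.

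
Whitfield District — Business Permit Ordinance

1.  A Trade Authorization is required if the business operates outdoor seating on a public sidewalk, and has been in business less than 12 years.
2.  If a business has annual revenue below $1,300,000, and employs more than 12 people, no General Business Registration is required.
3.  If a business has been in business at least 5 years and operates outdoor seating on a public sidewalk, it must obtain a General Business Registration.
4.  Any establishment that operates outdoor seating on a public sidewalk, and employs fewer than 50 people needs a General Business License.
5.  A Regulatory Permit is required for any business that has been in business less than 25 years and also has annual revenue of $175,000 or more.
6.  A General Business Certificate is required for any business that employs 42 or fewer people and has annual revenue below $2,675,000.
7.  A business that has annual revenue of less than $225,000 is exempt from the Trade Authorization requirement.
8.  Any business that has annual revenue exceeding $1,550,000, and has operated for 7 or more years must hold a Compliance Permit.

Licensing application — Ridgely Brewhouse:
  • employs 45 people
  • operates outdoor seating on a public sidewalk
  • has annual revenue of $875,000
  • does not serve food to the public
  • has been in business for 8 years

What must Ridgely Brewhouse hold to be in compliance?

1. operates outdoor seating on a public sidewalk; years in business 8 < 12 → Trade Authorization required.
2. revenue $875,000 < $1,300,000; employees 45 > 12 → exempt from General Business Registration.
3. years in business 8 ≥ 5; operates outdoor seating on a public sidewalk → General Business Registration required.
4. operates outdoor seating on a public sidewalk; employees 45 < 50 → General Business License required.
5. years in business 8 < 25; revenue $875,000 ≥ $175,000 → Regulatory Permit required.
6. employees 45 > 42; revenue $875,000 < $2,675,000 → General Business Certificate not required.
7. revenue $875,000 ≥ $225,000 → Trade Authorization exemption does not apply.
8. revenue $875,000 ≤ $1,550,000; years in business 8 ≥ 7 → Compliance Permit not required.

General Business License, Regulatory Permit, Trade Authorization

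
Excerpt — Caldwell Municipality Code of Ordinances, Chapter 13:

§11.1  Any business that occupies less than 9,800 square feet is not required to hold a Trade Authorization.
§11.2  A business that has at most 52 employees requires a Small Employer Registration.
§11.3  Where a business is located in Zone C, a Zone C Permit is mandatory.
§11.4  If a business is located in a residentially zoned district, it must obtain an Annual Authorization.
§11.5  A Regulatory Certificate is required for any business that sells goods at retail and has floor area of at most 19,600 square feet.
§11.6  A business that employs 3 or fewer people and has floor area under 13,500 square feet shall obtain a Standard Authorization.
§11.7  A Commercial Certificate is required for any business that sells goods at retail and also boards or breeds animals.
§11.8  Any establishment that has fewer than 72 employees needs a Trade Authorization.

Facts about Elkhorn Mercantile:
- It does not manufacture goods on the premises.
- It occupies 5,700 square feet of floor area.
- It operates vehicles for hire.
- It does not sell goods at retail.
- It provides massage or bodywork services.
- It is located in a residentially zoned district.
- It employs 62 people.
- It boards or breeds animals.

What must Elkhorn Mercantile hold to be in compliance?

Annual Authorization

§11.1 floor area 5,700 square feet < 9,800 square feet → exempt from Trade Authorization.
§11.2 employees 62 > 52 → Small Employer Registration not required.
§11.3 is located in a residentially zoned district (not: is located in Zone C) → Zone C Permit not required.
§11.4 is located in a residentially zoned district → Annual Authorization required.
§11.5 does not sell goods at retail; floor area 5,700 square feet ≤ 19,600 square feet → Regulatory Certificate not required.
§11.6 employees 62 > 3; floor area 5,700 square feet < 13,500 square feet → Standard Authorization not required.
§11.7 does not sell goods at retail; boards or breeds animals → Commercial Certificate not required.
§11.8 employees 62 < 72 → Trade Authorization required.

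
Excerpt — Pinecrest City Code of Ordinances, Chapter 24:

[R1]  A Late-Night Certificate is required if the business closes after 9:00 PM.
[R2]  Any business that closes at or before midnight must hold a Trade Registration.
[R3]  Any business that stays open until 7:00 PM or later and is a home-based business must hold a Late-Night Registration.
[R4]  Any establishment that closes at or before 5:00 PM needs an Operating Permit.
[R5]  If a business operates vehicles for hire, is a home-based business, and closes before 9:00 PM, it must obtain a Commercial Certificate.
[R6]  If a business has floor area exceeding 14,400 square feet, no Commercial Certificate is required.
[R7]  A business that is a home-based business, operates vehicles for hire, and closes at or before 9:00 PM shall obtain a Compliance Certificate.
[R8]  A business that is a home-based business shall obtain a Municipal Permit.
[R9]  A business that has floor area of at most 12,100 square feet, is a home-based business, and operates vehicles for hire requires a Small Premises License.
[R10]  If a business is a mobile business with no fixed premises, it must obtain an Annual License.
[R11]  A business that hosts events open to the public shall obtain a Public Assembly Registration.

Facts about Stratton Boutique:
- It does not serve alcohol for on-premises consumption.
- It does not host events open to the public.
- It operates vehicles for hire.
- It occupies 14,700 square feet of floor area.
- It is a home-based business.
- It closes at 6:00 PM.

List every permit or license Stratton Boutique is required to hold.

[R1] closes 6:00 PM, at/before 9:00 PM → Late-Night Certificate not required.
[R2] closes 6:00 PM, at/before midnight → Trade Registration required.
[R3] closes 6:00 PM, at/before 7:00 PM; is a home-based business → Late-Night Registration not required.
[R4] closes 6:00 PM, after 5:00 PM → Operating Permit not required.
[R5] operates vehicles for hire; is a home-based business; closes 6:00 PM, at/before 9:00 PM → Commercial Certificate required.
[R6] floor area 14,700 square feet > 14,400 square feet → exempt from Commercial Certificate.
[R7] is a home-based business; operates vehicles for hire; closes 6:00 PM, at/before 9:00 PM → Compliance Certificate required.
[R8] is a home-based business → Municipal Permit required.
[R9] floor area 14,700 square feet > 12,100 square feet; is a home-based business; operates vehicles for hire → Small Premises License not required.
[R10] is a home-based business (not: is a mobile business with no fixed premises) → Annual License not required.
[R11] does not host events open to the public → Public Assembly Registration not required.

Compliance Certificate, Municipal Permit, Trade Registration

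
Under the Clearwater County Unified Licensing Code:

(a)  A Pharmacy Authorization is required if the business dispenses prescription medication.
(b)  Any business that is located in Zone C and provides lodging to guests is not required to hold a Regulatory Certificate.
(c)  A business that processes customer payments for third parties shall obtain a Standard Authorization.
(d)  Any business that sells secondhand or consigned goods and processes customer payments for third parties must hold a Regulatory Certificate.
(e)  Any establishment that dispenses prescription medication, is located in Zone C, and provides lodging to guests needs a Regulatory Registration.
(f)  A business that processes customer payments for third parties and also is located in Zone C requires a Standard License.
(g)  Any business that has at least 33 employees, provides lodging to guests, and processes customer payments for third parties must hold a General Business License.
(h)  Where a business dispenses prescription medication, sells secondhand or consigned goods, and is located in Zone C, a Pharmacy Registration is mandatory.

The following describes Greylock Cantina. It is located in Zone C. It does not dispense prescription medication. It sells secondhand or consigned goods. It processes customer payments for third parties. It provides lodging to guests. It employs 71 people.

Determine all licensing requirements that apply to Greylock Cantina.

General Business License, Standard Authorization, Standard License

(a) does not dispense prescription medication → Pharmacy Authorization not required.
(b) is located in Zone C; provides lodging to guests → exempt from Regulatory Certificate.
(c) processes customer payments for third parties → Standard Authorization required.
(d) sells secondhand or consigned goods; processes customer payments for third parties → Regulatory Certificate required.
(e) does not dispense prescription medication; is located in Zone C; provides lodging to guests → Regulatory Registration not required.
(f) processes customer payments for third parties; is located in Zone C → Standard License required.
(g) employees 71 ≥ 33; provides lodging to guests; processes customer payments for third parties → General Business License required.
(h) does not dispense prescription medication; sells secondhand or consigned goods; is located in Zone C → Pharmacy Registration not required.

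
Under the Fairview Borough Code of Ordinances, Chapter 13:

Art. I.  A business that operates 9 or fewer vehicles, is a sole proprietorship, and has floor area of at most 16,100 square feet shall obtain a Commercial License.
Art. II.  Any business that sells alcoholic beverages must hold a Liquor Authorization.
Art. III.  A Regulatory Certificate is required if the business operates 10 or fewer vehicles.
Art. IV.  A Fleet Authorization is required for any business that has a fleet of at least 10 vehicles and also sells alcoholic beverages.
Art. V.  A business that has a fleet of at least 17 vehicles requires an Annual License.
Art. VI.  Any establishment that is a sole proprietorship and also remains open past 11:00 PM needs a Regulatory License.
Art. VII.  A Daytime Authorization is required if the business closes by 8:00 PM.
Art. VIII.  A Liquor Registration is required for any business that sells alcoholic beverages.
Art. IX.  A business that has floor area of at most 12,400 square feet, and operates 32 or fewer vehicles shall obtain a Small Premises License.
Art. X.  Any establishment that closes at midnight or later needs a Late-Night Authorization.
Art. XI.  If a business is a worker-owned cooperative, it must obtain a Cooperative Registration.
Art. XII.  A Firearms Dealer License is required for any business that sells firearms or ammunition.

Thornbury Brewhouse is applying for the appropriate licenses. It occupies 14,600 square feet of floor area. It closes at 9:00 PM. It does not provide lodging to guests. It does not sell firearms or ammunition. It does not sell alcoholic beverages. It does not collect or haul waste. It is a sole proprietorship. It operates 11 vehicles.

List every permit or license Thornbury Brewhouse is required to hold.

None

Art. I. vehicles 11 > 9; is a sole proprietorship; floor area 14,600 square feet ≤ 16,100 square feet → Commercial License not required.
Art. II. does not sell alcoholic beverages → Liquor Authorization not required.
Art. III. vehicles 11 > 10 → Regulatory Certificate not required.
Art. IV. vehicles 11 ≥ 10; does not sell alcoholic beverages → Fleet Authorization not required.
Art. V. vehicles 11 < 17 → Annual License not required.
Art. VI. is a sole proprietorship; closes 9:00 PM, at/before 11:00 PM → Regulatory License not required.
Art. VII. closes 9:00 PM, after 8:00 PM → Daytime Authorization not required.
Art. VIII. does not sell alcoholic beverages → Liquor Registration not required.
Art. IX. floor area 14,600 square feet > 12,400 square feet; vehicles 11 ≤ 32 → Small Premises License not required.
Art. X. closes 9:00 PM, at/before midnight → Late-Night Authorization not required.
Art. XI. is a sole proprietorship (not: is a worker-owned cooperative) → Cooperative Registration not required.
Art. XII. does not sell firearms or ammunition → Firearms Dealer License not required.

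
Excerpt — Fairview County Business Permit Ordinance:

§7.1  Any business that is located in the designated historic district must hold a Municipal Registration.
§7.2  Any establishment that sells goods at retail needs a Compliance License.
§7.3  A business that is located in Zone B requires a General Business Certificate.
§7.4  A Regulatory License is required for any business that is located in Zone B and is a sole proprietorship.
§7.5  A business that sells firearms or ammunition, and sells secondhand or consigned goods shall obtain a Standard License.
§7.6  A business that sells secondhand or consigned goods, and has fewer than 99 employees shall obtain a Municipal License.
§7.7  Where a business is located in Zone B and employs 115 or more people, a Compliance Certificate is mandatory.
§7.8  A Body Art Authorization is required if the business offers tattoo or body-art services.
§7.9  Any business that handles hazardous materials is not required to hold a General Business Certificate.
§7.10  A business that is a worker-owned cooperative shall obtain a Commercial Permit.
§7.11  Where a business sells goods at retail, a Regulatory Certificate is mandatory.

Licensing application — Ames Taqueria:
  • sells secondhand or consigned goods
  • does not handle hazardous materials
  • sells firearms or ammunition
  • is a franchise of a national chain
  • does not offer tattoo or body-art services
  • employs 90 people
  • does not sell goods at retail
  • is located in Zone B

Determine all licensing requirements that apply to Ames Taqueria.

§7.1 is located in Zone B (not: is located in the designated historic district) → Municipal Registration not required.
§7.2 does not sell goods at retail → Compliance License not required.
§7.3 is located in Zone B → General Business Certificate required.
§7.4 is located in Zone B; is a franchise of a national chain (not: is a sole proprietorship) → Regulatory License not required.
§7.5 sells firearms or ammunition; sells secondhand or consigned goods → Standard License required.
§7.6 sells secondhand or consigned goods; employees 90 < 99 → Municipal License required.
§7.7 is located in Zone B; employees 90 < 115 → Compliance Certificate not required.
§7.8 does not offer tattoo or body-art services → Body Art Authorization not required.
§7.9 does not handle hazardous materials → General Business Certificate exemption does not apply.
§7.10 is a franchise of a national chain (not: is a worker-owned cooperative) → Commercial Permit not required.
§7.11 does not sell goods at retail → Regulatory Certificate not required.

General Business Certificate, Municipal License, Standard License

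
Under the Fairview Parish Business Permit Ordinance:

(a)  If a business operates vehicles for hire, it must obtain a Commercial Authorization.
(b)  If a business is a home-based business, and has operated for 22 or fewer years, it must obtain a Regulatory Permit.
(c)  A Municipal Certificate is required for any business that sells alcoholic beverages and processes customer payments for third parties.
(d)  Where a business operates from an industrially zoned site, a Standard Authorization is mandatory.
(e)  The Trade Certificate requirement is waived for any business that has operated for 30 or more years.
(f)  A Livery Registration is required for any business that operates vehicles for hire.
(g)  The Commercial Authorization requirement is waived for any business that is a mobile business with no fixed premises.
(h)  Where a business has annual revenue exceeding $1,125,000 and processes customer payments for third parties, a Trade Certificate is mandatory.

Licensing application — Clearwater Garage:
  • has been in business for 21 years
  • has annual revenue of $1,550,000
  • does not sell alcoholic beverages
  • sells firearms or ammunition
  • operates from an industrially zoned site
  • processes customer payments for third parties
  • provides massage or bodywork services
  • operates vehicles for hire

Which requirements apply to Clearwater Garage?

Commercial Authorization, Livery Registration, Standard Authorization, Trade Certificate

(a) operates vehicles for hire → Commercial Authorization required.
(b) operates from an industrially zoned site (not: is a home-based business); years in business 21 ≤ 22 → Regulatory Permit not required.
(c) does not sell alcoholic beverages; processes customer payments for third parties → Municipal Certificate not required.
(d) operates from an industrially zoned site → Standard Authorization required.
(e) years in business 21 < 30 → Trade Certificate exemption does not apply.
(f) operates vehicles for hire → Livery Registration required.
(g) operates from an industrially zoned site (not: is a mobile business with no fixed premises) → Commercial Authorization exemption does not apply.
(h) revenue $1,550,000 > $1,125,000; processes customer payments for third parties → Trade Certificate required.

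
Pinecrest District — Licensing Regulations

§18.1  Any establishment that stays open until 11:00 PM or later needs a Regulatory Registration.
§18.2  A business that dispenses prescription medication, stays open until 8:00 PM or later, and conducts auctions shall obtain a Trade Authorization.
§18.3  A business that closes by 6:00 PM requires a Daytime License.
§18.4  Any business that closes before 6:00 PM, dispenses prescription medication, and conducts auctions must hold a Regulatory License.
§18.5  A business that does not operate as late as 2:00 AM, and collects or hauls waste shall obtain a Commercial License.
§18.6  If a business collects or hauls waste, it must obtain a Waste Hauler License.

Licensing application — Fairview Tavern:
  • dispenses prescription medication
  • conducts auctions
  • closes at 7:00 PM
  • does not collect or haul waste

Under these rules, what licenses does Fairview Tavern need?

None

§18.1 closes 7:00 PM, at/before 11:00 PM → Regulatory Registration not required.
§18.2 dispenses prescription medication; closes 7:00 PM, at/before 8:00 PM; conducts auctions → Trade Authorization not required.
§18.3 closes 7:00 PM, after 6:00 PM → Daytime License not required.
§18.4 closes 7:00 PM, after 6:00 PM; dispenses prescription medication; conducts auctions → Regulatory License not required.
§18.5 closes 7:00 PM, at/before 2:00 AM; does not collect or haul waste → Commercial License not required.
§18.6 does not collect or haul waste → Waste Hauler License not required.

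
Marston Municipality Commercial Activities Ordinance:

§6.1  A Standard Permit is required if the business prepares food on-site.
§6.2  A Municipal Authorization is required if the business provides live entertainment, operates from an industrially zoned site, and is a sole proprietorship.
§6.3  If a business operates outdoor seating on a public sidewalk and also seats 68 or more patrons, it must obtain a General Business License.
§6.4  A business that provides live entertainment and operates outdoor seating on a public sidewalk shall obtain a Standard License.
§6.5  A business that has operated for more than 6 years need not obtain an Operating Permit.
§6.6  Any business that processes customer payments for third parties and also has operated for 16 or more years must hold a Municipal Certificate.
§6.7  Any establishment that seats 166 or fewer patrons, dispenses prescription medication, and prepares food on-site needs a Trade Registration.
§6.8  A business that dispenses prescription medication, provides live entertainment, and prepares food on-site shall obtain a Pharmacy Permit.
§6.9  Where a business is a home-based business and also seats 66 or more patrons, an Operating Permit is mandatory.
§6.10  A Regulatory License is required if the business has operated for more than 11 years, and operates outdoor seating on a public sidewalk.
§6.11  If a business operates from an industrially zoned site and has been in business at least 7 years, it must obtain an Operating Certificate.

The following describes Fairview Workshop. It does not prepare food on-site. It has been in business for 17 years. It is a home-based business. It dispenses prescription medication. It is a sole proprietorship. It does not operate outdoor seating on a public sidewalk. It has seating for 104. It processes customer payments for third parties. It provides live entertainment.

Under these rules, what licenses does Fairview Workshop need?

§6.1 does not prepare food on-site → Standard Permit not required.
§6.2 provides live entertainment; is a home-based business (not: operates from an industrially zoned site); is a sole proprietorship → Municipal Authorization not required.
§6.3 does not operate outdoor seating on a public sidewalk; seating 104 ≥ 68 → General Business License not required.
§6.4 provides live entertainment; does not operate outdoor seating on a public sidewalk → Standard License not required.
§6.5 years in business 17 > 6 → exempt from Operating Permit.
§6.6 processes customer payments for third parties; years in business 17 ≥ 16 → Municipal Certificate required.
§6.7 seating 104 ≤ 166; dispenses prescription medication; does not prepare food on-site → Trade Registration not required.
§6.8 dispenses prescription medication; provides live entertainment; does not prepare food on-site → Pharmacy Permit not required.
§6.9 is a home-based business; seating 104 ≥ 66 → Operating Permit required.
§6.10 years in business 17 > 11; does not operate outdoor seating on a public sidewalk → Regulatory License not required.
§6.11 is a home-based business (not: operates from an industrially zoned site); years in business 17 ≥ 7 → Operating Certificate not required.

Municipal Certificate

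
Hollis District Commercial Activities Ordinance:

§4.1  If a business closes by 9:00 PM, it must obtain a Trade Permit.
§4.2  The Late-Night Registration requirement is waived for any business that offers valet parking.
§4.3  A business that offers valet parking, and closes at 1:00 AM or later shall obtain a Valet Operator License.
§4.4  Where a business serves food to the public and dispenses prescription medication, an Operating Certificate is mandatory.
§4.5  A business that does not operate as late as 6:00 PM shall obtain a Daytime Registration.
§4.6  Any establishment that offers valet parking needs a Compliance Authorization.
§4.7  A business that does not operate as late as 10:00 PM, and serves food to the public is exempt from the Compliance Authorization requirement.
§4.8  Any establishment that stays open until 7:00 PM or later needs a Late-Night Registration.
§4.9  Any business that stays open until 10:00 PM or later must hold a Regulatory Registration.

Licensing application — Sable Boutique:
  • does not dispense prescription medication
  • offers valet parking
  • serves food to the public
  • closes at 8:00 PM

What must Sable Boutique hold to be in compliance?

Trade Permit

§4.1 closes 8:00 PM, at/before 9:00 PM → Trade Permit required.
§4.2 offers valet parking → exempt from Late-Night Registration.
§4.3 offers valet parking; closes 8:00 PM, at/before 1:00 AM → Valet Operator License not required.
§4.4 serves food to the public; does not dispense prescription medication → Operating Certificate not required.
§4.5 closes 8:00 PM, after 6:00 PM → Daytime Registration not required.
§4.6 offers valet parking → Compliance Authorization required.
§4.7 closes 8:00 PM, at/before 10:00 PM; serves food to the public → exempt from Compliance Authorization.
§4.8 closes 8:00 PM, after 7:00 PM → Late-Night Registration required.
§4.9 closes 8:00 PM, at/before 10:00 PM → Regulatory Registration not required.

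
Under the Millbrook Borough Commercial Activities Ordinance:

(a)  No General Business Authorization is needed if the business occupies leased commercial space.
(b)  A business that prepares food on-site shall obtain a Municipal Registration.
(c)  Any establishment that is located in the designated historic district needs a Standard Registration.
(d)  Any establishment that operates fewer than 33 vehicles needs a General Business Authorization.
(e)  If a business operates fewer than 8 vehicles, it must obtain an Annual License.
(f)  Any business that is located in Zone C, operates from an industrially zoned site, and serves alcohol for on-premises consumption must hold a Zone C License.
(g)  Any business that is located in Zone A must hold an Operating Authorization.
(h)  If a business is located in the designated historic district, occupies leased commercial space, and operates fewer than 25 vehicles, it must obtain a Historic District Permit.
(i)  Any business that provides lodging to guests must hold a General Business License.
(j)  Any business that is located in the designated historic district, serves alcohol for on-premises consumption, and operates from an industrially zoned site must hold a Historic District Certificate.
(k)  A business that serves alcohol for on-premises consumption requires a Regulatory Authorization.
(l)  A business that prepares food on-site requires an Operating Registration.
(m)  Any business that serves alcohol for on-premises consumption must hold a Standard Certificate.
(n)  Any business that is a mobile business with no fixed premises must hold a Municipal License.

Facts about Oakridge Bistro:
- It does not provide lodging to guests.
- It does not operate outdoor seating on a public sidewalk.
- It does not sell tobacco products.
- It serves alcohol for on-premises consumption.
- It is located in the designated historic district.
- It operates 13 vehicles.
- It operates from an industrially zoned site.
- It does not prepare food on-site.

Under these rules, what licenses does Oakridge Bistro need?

General Business Authorization, Historic District Certificate, Regulatory Authorization, Standard Certificate, Standard Registration

(a) operates from an industrially zoned site (not: occupies leased commercial space) → General Business Authorization exemption does not apply.
(b) does not prepare food on-site → Municipal Registration not required.
(c) is located in the designated historic district → Standard Registration required.
(d) vehicles 13 < 33 → General Business Authorization required.
(e) vehicles 13 ≥ 8 → Annual License not required.
(f) is located in the designated historic district (not: is located in Zone C); operates from an industrially zoned site; serves alcohol for on-premises consumption → Zone C License not required.
(g) is located in the designated historic district (not: is located in Zone A) → Operating Authorization not required.
(h) is located in the designated historic district; operates from an industrially zoned site (not: occupies leased commercial space); vehicles 13 < 25 → Historic District Permit not required.
(i) does not provide lodging to guests → General Business License not required.
(j) is located in the designated historic district; serves alcohol for on-premises consumption; operates from an industrially zoned site → Historic District Certificate required.
(k) serves alcohol for on-premises consumption → Regulatory Authorization required.
(l) does not prepare food on-site → Operating Registration not required.
(m) serves alcohol for on-premises consumption → Standard Certificate required.
(n) operates from an industrially zoned site (not: is a mobile business with no fixed premises) → Municipal License not required.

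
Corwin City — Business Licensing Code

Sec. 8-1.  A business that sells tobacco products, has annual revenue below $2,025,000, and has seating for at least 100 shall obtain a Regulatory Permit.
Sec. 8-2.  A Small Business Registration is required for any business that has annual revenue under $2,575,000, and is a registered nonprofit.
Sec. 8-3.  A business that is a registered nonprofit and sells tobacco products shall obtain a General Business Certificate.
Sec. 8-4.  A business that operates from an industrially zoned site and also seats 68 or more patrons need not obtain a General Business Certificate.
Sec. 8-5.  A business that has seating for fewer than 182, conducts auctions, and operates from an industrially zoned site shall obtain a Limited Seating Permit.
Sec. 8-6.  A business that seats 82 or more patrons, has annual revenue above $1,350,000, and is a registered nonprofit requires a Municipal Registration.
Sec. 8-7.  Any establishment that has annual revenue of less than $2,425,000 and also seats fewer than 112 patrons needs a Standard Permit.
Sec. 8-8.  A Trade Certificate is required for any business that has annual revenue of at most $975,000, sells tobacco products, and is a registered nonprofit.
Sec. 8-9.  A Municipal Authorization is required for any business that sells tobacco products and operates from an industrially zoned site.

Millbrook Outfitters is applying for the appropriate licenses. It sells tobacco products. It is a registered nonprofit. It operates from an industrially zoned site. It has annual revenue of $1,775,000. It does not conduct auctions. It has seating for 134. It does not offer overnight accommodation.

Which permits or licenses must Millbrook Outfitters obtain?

Sec. 8-1. sells tobacco products; revenue $1,775,000 < $2,025,000; seating 134 ≥ 100 → Regulatory Permit required.
Sec. 8-2. revenue $1,775,000 < $2,575,000; is a registered nonprofit → Small Business Registration required.
Sec. 8-3. is a registered nonprofit; sells tobacco products → General Business Certificate required.
Sec. 8-4. operates from an industrially zoned site; seating 134 ≥ 68 → exempt from General Business Certificate.
Sec. 8-5. seating 134 < 182; does not conduct auctions; operates from an industrially zoned site → Limited Seating Permit not required.
Sec. 8-6. seating 134 ≥ 82; revenue $1,775,000 > $1,350,000; is a registered nonprofit → Municipal Registration required.
Sec. 8-7. revenue $1,775,000 < $2,425,000; seating 134 ≥ 112 → Standard Permit not required.
Sec. 8-8. revenue $1,775,000 > $975,000; sells tobacco products; is a registered nonprofit → Trade Certificate not required.
Sec. 8-9. sells tobacco products; operates from an industrially zoned site → Municipal Authorization required.

Municipal Authorization, Municipal Registration, Regulatory Permit, Small Business Registration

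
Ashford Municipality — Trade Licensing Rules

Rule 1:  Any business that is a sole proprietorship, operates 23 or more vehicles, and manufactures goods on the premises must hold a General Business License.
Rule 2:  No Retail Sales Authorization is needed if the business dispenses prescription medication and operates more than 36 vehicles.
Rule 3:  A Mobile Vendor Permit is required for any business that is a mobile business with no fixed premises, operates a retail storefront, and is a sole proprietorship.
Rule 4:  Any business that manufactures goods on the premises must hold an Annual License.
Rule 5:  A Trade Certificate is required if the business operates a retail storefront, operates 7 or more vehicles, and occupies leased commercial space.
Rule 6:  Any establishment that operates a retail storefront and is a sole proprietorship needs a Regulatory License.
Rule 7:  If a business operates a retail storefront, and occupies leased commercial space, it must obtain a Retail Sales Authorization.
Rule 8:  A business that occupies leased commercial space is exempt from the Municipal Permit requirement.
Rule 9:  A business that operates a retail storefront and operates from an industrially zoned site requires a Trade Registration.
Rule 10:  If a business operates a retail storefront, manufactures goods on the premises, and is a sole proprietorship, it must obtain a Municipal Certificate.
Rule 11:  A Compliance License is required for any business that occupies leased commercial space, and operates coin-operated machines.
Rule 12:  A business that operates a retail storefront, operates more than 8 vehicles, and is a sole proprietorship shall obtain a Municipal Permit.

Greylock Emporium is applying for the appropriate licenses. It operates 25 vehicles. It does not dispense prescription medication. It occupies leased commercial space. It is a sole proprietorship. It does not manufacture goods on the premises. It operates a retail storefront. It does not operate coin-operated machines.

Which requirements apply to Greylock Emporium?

Regulatory License, Retail Sales Authorization, Trade Certificate

Rule 1: is a sole proprietorship; vehicles 25 ≥ 23; does not manufacture goods on the premises → General Business License not required.
Rule 2: does not dispense prescription medication; vehicles 25 ≤ 36 → Retail Sales Authorization exemption does not apply.
Rule 3: occupies leased commercial space (not: is a mobile business with no fixed premises); operates a retail storefront; is a sole proprietorship → Mobile Vendor Permit not required.
Rule 4: does not manufacture goods on the premises → Annual License not required.
Rule 5: operates a retail storefront; vehicles 25 ≥ 7; occupies leased commercial space → Trade Certificate required.
Rule 6: operates a retail storefront; is a sole proprietorship → Regulatory License required.
Rule 7: operates a retail storefront; occupies leased commercial space → Retail Sales Authorization required.
Rule 8: occupies leased commercial space → exempt from Municipal Permit.
Rule 9: operates a retail storefront; occupies leased commercial space (not: operates from an industrially zoned site) → Trade Registration not required.
Rule 10: operates a retail storefront; does not manufacture goods on the premises; is a sole proprietorship → Municipal Certificate not required.
Rule 11: occupies leased commercial space; does not operate coin-operated machines → Compliance License not required.
Rule 12: operates a retail storefront; vehicles 25 > 8; is a sole proprietorship → Municipal Permit required.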